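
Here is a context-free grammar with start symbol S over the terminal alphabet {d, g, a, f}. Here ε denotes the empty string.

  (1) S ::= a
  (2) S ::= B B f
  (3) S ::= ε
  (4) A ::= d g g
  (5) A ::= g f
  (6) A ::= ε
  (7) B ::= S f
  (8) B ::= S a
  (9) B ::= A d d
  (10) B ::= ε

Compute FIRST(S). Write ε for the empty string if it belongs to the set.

{ε, a, d, f, g}

FIRST(A): from A::=d g g we get {d}; from A::=g f we get {g}; from A::=ε we get {ε}. So FIRST(A) = {ε, d, g}.
FIRST(S): from S::=a we get {a}; from S::=B B f we get {a, d, f, g}; from S::=ε we get {ε}. So FIRST(S) = {ε, a, d, f, g}.
FIRST(B): from B::=S f we get {a, d, f, g}; from B::=S a we get {a, d, f, g}; from B::=A d d we get {d, g}; from B::=ε we get {ε}. So FIRST(B) = {ε, a, d, f, g}.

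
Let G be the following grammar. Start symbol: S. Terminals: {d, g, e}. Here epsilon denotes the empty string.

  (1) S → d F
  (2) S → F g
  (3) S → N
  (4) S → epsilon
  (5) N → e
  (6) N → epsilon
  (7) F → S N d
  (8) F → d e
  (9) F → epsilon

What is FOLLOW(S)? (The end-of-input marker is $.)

FIRST(N) = {epsilon, e}
FIRST(S) = {epsilon, d, e, g}  (via F g, N)
FIRST(F) = {epsilon, d, e, g}  (via S N d)
FOLLOW(S) includes $ since S is the start symbol.
FOLLOW(S): in F→S N d, S is followed by N d with FIRST {d, e}. Thus FOLLOW(S) = {$, d, e}.
FOLLOW(N): in S→N, the suffix after N is empty, so FOLLOW(N) ⊇ FOLLOW(S) = {$, d, e}; in F→S N d, N is followed by d with FIRST {d}. Thus FOLLOW(N) = {$, d, e}.
FOLLOW(F): in S→d F, the suffix after F is empty, so FOLLOW(F) ⊇ FOLLOW(S) = {$, d, e}; in S→F g, F is followed by g with FIRST {g}. Thus FOLLOW(F) = {$, d, e, g}.

{$, d, e}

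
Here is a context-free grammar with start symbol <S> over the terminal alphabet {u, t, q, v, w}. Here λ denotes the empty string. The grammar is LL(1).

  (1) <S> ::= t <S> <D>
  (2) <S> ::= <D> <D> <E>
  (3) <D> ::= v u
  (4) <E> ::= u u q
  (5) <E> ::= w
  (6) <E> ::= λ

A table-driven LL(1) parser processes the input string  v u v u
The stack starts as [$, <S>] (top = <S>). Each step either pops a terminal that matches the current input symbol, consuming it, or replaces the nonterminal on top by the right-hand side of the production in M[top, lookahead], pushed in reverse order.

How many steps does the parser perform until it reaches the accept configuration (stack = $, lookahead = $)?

8

step 1: stack=$ <S>  input=v u v u $  — expand <S> ::= <D> <D> <E>
step 2: stack=$ <E> <D> <D>  input=v u v u $  — expand <D> ::= v u
step 3: stack=$ <E> <D> u v  input=v u v u $  — match v
step 4: stack=$ <E> <D> u  input=u v u $  — match u
step 5: stack=$ <E> <D>  input=v u $  — expand <D> ::= v u
step 6: stack=$ <E> u v  input=v u $  — match v
step 7: stack=$ <E> u  input=u $  — match u
step 8: stack=$ <E>  input=$  — expand <E> ::= λ
Accept reached after 8 steps.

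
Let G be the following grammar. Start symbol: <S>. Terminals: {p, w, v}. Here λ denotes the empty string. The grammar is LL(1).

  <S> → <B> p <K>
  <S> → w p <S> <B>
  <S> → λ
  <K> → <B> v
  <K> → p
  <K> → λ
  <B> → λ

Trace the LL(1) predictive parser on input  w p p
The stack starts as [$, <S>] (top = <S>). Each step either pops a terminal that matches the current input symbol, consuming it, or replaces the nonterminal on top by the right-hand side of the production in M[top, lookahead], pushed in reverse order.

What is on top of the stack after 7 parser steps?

     Stack            Input    Action
  1  $ <S>            w p p $  expand <S> → w p <S> <B>
  2  $ <B> <S> p w    w p p $  match w
  3  $ <B> <S> p      p p $    match p
  4  $ <B> <S>        p $      expand <S> → <B> p <K>
  5  $ <B> <K> p <B>  p $      expand <B> → λ
  6  $ <B> <K> p      p $      match p
  7  $ <B> <K>        $        expand <K> → λ
Stack after step 7: $ <B> (top = <B>).

<B>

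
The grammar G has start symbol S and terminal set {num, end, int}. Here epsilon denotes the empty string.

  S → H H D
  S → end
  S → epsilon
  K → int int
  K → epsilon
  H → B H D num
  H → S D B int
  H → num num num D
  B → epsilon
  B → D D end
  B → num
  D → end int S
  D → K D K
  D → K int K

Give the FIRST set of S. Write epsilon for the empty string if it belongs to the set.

FIRST(K) = {epsilon, int}
FIRST(D) = {end, int}  (via K D K, K int K)
FIRST(B) = {epsilon, end, int, num}  (via D D end)
FIRST(S) = {epsilon, end, int, num}  (via H H D)
FIRST(H) = {end, int, num}  (via B H D num, S D B int)

{epsilon, end, int, num}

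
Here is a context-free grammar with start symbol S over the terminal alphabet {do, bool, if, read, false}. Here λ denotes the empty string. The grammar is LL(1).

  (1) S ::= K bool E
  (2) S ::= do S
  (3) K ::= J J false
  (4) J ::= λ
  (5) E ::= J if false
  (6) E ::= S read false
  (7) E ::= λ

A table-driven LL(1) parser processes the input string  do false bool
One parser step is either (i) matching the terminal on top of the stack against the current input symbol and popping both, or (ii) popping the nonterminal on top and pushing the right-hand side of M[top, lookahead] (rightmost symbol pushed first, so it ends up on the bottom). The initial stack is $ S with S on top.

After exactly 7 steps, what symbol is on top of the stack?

     Stack               Input            Action
  1  $ S                 do false bool $  expand S ::= do S
  2  $ S do              do false bool $  match do
  3  $ S                 false bool $     expand S ::= K bool E
  4  $ E bool K          false bool $     expand K ::= J J false
  5  $ E bool false J J  false bool $     expand J ::= λ
  6  $ E bool false J    false bool $     expand J ::= λ
  7  $ E bool false      false bool $     match false
Stack after step 7: $ E bool (top = bool).

bool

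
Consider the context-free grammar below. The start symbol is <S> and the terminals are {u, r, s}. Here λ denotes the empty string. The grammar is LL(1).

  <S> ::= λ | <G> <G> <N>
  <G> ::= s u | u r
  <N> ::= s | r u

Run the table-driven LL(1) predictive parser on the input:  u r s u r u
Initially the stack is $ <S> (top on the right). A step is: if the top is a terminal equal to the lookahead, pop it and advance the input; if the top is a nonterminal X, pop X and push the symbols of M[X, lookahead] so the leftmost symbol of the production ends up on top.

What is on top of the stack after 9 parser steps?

step 1: stack=$ <S>  input=u r s u r u $  — expand <S> ::= <G> <G> <N>
step 2: stack=$ <N> <G> <G>  input=u r s u r u $  — expand <G> ::= u r
step 3: stack=$ <N> <G> r u  input=u r s u r u $  — match u
step 4: stack=$ <N> <G> r  input=r s u r u $  — match r
step 5: stack=$ <N> <G>  input=s u r u $  — expand <G> ::= s u
step 6: stack=$ <N> u s  input=s u r u $  — match s
step 7: stack=$ <N> u  input=u r u $  — match u
step 8: stack=$ <N>  input=r u $  — expand <N> ::= r u
step 9: stack=$ u r  input=r u $  — match r
Stack after step 9: $ u (top = u).

u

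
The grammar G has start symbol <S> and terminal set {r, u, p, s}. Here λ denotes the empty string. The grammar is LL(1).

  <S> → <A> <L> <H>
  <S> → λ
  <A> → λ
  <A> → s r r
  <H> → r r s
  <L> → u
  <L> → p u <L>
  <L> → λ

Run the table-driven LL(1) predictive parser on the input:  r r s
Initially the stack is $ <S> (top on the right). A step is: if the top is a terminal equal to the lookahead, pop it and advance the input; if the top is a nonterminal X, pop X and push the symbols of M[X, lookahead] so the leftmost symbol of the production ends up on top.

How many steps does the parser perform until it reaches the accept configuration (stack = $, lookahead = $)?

7

     Stack          Input    Action
  1  $ <S>          r r s $  expand <S> → <A> <L> <H>
  2  $ <H> <L> <A>  r r s $  expand <A> → λ
  3  $ <H> <L>      r r s $  expand <L> → λ
  4  $ <H>          r r s $  expand <H> → r r s
  5  $ s r r        r r s $  match r
  6  $ s r          r s $    match r
  7  $ s            s $      match s
Accept reached after 7 steps.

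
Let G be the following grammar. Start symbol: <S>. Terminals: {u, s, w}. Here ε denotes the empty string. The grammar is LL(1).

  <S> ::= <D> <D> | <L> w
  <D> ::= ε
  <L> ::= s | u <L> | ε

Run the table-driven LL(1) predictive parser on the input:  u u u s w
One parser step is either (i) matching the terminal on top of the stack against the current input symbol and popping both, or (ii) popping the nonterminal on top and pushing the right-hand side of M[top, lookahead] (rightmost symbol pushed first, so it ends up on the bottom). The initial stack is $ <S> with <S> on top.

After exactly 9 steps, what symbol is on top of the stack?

     Stack      Input        Action
  1  $ <S>      u u u s w $  expand <S> ::= <L> w
  2  $ w <L>    u u u s w $  expand <L> ::= u <L>
  3  $ w <L> u  u u u s w $  match u
  4  $ w <L>    u u s w $    expand <L> ::= u <L>
  5  $ w <L> u  u u s w $    match u
  6  $ w <L>    u s w $      expand <L> ::= u <L>
  7  $ w <L> u  u s w $      match u
  8  $ w <L>    s w $        expand <L> ::= s
  9  $ w s      s w $        match s
Stack after step 9: $ w (top = w).

w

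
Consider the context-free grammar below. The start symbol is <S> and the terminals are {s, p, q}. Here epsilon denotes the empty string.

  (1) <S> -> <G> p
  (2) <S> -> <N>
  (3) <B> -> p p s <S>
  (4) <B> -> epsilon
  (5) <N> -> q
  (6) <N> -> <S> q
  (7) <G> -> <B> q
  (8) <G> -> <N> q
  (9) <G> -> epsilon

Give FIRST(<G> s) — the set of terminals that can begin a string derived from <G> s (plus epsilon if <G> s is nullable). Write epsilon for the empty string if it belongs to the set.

FIRST(<B>) = {epsilon, p}
FIRST(<S>) = {p, q}  (via <G> p, <N>)
FIRST(<N>) = {p, q}  (via <S> q)
FIRST(<G>) = {epsilon, p, q}  (via <B> q, <N> q)
FIRST(<G> s): take FIRST of each symbol in turn, carrying on past any symbol whose FIRST contains epsilon; result {p, q, s}.

{p, q, s}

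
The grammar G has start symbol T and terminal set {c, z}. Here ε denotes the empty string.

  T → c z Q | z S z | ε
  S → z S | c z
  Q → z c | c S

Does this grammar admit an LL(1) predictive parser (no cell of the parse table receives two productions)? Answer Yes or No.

Yes

FIRST(T) = {ε, c, z}
FIRST(S) = {c, z}
FIRST(Q) = {c, z}
FOLLOW(T) = {$}
FOLLOW(S) = {$, z}
FOLLOW(Q) = {$}
Each cell of M receives at most one production.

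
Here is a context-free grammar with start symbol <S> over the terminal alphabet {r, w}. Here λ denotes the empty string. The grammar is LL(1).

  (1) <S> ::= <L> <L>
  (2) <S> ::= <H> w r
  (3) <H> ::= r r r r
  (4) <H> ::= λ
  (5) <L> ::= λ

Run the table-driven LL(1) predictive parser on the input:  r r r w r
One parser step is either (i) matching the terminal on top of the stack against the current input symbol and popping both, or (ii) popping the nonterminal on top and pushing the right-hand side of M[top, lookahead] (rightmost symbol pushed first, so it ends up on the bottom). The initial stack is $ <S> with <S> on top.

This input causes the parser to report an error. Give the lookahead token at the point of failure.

step 1: stack=$ <S>  input=r r r w r $  — expand <S> ::= <H> w r
step 2: stack=$ r w <H>  input=r r r w r $  — expand <H> ::= r r r r
step 3: stack=$ r w r r r r  input=r r r w r $  — match r
step 4: stack=$ r w r r r  input=r r w r $  — match r
step 5: stack=$ r w r r  input=r w r $  — match r
step 6: stack=$ r w r  input=w r $  — error: top is terminal r but lookahead is w

w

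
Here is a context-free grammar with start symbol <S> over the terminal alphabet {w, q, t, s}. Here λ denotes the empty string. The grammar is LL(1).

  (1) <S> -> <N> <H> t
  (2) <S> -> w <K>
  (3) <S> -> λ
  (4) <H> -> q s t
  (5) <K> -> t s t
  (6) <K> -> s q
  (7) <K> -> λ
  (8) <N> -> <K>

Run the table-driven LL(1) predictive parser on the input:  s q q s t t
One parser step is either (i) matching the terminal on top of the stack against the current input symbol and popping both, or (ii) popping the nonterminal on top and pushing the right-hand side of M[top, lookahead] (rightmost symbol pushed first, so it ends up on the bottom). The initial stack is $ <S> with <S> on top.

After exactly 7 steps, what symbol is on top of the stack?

step 1: stack=$ <S>  input=s q q s t t $  — expand <S> -> <N> <H> t
step 2: stack=$ t <H> <N>  input=s q q s t t $  — expand <N> -> <K>
step 3: stack=$ t <H> <K>  input=s q q s t t $  — expand <K> -> s q
step 4: stack=$ t <H> q s  input=s q q s t t $  — match s
step 5: stack=$ t <H> q  input=q q s t t $  — match q
step 6: stack=$ t <H>  input=q s t t $  — expand <H> -> q s t
step 7: stack=$ t t s q  input=q s t t $  — match q
Stack after step 7: $ t t s (top = s).

s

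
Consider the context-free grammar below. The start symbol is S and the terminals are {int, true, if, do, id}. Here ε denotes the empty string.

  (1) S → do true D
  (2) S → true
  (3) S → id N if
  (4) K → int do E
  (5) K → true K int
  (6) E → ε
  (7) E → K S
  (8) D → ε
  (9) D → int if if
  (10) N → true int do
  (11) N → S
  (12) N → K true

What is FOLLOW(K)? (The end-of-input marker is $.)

{do, id, int, true}

FIRST(S) = {do, id, true}
FIRST(K) = {int, true}
FIRST(D) = {ε, int}
FIRST(E) = {ε, int, true}  (via K S)
FIRST(N) = {do, id, int, true}  (via S, K true)
FOLLOW(S) includes $ since S is the start symbol.
FOLLOW(K): in K→true K int, K is followed by int with FIRST {int}; in E→K S, K is followed by S with FIRST {do, id, true}; in N→K true, K is followed by true with FIRST {true}. Thus FOLLOW(K) = {do, id, int, true}.
FOLLOW(E): in K→int do E, the suffix after E is empty, so FOLLOW(E) ⊇ FOLLOW(K) = {do, id, int, true}. Thus FOLLOW(E) = {do, id, int, true}.
FOLLOW(N): in S→id N if, N is followed by if with FIRST {if}. Thus FOLLOW(N) = {if}.
FOLLOW(S): in E→K S, the suffix after S is empty, so FOLLOW(S) ⊇ FOLLOW(E) = {do, id, int, true}; in N→S, the suffix after S is empty, so FOLLOW(S) ⊇ FOLLOW(N) = {if}. Thus FOLLOW(S) = {$, do, id, if, int, true}.
FOLLOW(D): in S→do true D, the suffix after D is empty, so FOLLOW(D) ⊇ FOLLOW(S) = {$, do, id, if, int, true}. Thus FOLLOW(D) = {$, do, id, if, int, true}.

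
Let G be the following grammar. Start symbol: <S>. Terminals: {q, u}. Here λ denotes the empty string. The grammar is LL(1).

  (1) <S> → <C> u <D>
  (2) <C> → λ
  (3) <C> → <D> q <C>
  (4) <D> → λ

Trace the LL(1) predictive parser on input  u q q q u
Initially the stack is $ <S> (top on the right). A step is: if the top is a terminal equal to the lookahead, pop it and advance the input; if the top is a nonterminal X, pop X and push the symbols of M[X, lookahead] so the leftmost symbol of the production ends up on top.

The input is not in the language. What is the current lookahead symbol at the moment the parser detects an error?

q

     Stack        Input        Action
  1  $ <S>        u q q q u $  expand <S> → <C> u <D>
  2  $ <D> u <C>  u q q q u $  expand <C> → λ
  3  $ <D> u      u q q q u $  match u
  4  $ <D>        q q q u $    expand <D> → λ
  5  $            q q q u $    error: stack empty but input remains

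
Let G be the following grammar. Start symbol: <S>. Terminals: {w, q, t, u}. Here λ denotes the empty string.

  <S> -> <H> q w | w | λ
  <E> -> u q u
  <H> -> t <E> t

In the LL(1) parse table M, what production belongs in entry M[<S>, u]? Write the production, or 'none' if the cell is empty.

FIRST(<E>) = {u}
FIRST(<H>) = {t}
FIRST(<S>) = {λ, t, w}  (via <H> q w)
FOLLOW(<S>) includes $ since <S> is the start symbol.
FOLLOW(<S>): <S> appears on no right-hand side. Thus FOLLOW(<S>) = {$}.
For <S> -> <H> q w: FIRST(<H> q w) = {t}, so it goes in M[<S>, t] for t ∈ {t}.
For <S> -> w: FIRST(w) = {w}, so it goes in M[<S>, t] for t ∈ {w}.
For <S> -> λ: FIRST(λ) = {λ}, so it goes in M[<S>, t] for t ∈ {}; since λ ∈ FIRST, also for every t ∈ FOLLOW(<S>) = {$}.
None of these place a production in M[<S>, u].

none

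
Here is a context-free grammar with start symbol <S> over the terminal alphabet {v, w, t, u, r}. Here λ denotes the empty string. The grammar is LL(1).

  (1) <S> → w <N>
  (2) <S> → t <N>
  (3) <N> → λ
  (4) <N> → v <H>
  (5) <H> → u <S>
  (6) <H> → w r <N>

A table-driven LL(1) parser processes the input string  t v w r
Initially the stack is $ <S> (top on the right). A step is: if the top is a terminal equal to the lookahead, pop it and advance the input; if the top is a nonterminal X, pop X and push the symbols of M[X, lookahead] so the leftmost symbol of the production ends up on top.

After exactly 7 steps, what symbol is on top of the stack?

     Stack      Input      Action
  1  $ <S>      t v w r $  expand <S> → t <N>
  2  $ <N> t    t v w r $  match t
  3  $ <N>      v w r $    expand <N> → v <H>
  4  $ <H> v    v w r $    match v
  5  $ <H>      w r $      expand <H> → w r <N>
  6  $ <N> r w  w r $      match w
  7  $ <N> r    r $        match r
Stack after step 7: $ <N> (top = <N>).

<N>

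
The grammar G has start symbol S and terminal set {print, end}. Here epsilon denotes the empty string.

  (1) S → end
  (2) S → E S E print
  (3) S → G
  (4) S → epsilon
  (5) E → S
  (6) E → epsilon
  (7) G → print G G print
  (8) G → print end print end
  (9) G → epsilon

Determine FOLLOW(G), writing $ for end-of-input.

{$, end, print}

FIRST(G): from G→print G G print we get {print}; from G→print end print end we get {print}; from G→epsilon we get {epsilon}. So FIRST(G) = {epsilon, print}.
FIRST(S): from S→end we get {end}; from S→E S E print we get {end, print}; from S→G we get {epsilon, print}; from S→epsilon we get {epsilon}. So FIRST(S) = {epsilon, end, print}.
FIRST(E): from E→S we get {epsilon, end, print}; from E→epsilon we get {epsilon}. So FIRST(E) = {epsilon, end, print}.
FOLLOW(S) includes $ since S is the start symbol.
FOLLOW(E): in S→E S E print (occurrence 1), E is followed by S E print with FIRST {end, print}; in S→E S E print (occurrence 2), E is followed by print with FIRST {print}. Thus FOLLOW(E) = {end, print}.
FOLLOW(S): in S→E S E print, S is followed by E print with FIRST {end, print}; in E→S, the suffix after S is empty, so FOLLOW(S) ⊇ FOLLOW(E) = {end, print}. Thus FOLLOW(S) = {$, end, print}.
FOLLOW(G): in S→G, the suffix after G is empty, so FOLLOW(G) ⊇ FOLLOW(S) = {$, end, print}; in G→print G G print (occurrence 1), G is followed by G print with FIRST {print}; in G→print G G print (occurrence 2), G is followed by print with FIRST {print}. Thus FOLLOW(G) = {$, end, print}.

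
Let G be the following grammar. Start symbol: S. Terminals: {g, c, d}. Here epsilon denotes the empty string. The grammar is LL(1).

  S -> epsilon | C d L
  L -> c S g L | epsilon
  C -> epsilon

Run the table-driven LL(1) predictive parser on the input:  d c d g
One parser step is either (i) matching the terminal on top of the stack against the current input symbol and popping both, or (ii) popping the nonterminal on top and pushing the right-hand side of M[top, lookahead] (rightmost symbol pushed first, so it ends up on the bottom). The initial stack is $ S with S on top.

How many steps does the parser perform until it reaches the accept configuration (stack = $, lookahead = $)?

11

step 1: stack=$ S  input=d c d g $  — expand S -> C d L
step 2: stack=$ L d C  input=d c d g $  — expand C -> epsilon
step 3: stack=$ L d  input=d c d g $  — match d
step 4: stack=$ L  input=c d g $  — expand L -> c S g L
step 5: stack=$ L g S c  input=c d g $  — match c
step 6: stack=$ L g S  input=d g $  — expand S -> C d L
step 7: stack=$ L g L d C  input=d g $  — expand C -> epsilon
step 8: stack=$ L g L d  input=d g $  — match d
step 9: stack=$ L g L  input=g $  — expand L -> epsilon
step 10: stack=$ L g  input=g $  — match g
step 11: stack=$ L  input=$  — expand L -> epsilon
Accept reached after 11 steps.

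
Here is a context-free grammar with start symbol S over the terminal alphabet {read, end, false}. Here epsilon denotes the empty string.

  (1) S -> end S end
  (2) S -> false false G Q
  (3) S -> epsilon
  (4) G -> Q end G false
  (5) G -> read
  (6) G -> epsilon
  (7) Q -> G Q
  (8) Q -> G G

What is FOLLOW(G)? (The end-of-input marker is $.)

{$, end, false, read}

FIRST(S): from S->end S end we get {end}; from S->false false G Q we get {false}; from S->epsilon we get {epsilon}. So FIRST(S) = {epsilon, end, false}.
FIRST(G): from G->Q end G false we get {end, read}; from G->read we get {read}; from G->epsilon we get {epsilon}. So FIRST(G) = {epsilon, end, read}.
FIRST(Q): from Q->G Q we get {epsilon, end, read}; from Q->G G we get {epsilon, end, read}. So FIRST(Q) = {epsilon, end, read}.
FOLLOW(S) includes $ since S is the start symbol.
FOLLOW(S): in S->end S end, S is followed by end with FIRST {end}. Thus FOLLOW(S) = {$, end}.
FOLLOW(Q): in S->false false G Q, the suffix after Q is empty, so FOLLOW(Q) ⊇ FOLLOW(S) = {$, end}; in G->Q end G false, Q is followed by end G false with FIRST {end}; in Q->G Q, the suffix after Q is empty (adds nothing new). Thus FOLLOW(Q) = {$, end}.
FOLLOW(G): in S->false false G Q, G is followed by Q with FIRST {epsilon, end, read}; in S->false false G Q, the suffix after G is nullable, so FOLLOW(G) ⊇ FOLLOW(S) = {$, end}; in G->Q end G false, G is followed by false with FIRST {false}; in Q->G Q, G is followed by Q with FIRST {epsilon, end, read}; in Q->G Q, the suffix after G is nullable, so FOLLOW(G) ⊇ FOLLOW(Q) = {$, end}; in Q->G G (occurrence 1), G is followed by G with FIRST {epsilon, end, read}; in Q->G G (occurrence 1), the suffix after G is nullable, so FOLLOW(G) ⊇ FOLLOW(Q) = {$, end}; in Q->G G (occurrence 2), the suffix after G is empty, so FOLLOW(G) ⊇ FOLLOW(Q) = {$, end}. Thus FOLLOW(G) = {$, end, false, read}.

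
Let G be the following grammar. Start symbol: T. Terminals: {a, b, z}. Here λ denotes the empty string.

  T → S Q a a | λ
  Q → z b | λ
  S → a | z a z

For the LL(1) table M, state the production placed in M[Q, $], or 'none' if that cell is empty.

FIRST(Q) = {λ, z}
FIRST(S) = {a, z}
FIRST(T) = {λ, a, z}  (via S Q a a)
FOLLOW(T) includes $ since T is the start symbol.
FOLLOW(Q): in T→S Q a a, Q is followed by a a with FIRST {a}. Thus FOLLOW(Q) = {a}.
For Q → z b: FIRST(z b) = {z}, so it goes in M[Q, t] for t ∈ {z}.
For Q → λ: FIRST(λ) = {λ}, so it goes in M[Q, t] for t ∈ {}; since λ ∈ FIRST, also for every t ∈ FOLLOW(Q) = {a}.
None of these place a production in M[Q, $].

none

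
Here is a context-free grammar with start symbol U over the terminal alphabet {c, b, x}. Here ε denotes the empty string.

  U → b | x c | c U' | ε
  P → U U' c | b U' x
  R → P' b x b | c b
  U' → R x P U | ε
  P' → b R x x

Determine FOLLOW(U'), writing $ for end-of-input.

{$, b, c, x}

FIRST(U) = {ε, b, c, x}
FIRST(P') = {b}
FIRST(R) = {b, c}  (via P' b x b)
FIRST(U') = {ε, b, c}  (via R x P U)
FIRST(P) = {b, c, x}  (via U U' c)
FOLLOW(U) includes $ since U is the start symbol.
FOLLOW(R): in U'→R x P U, R is followed by x P U with FIRST {x}; in P'→b R x x, R is followed by x x with FIRST {x}. Thus FOLLOW(R) = {x}.
FOLLOW(P'): in R→P' b x b, P' is followed by b x b with FIRST {b}. Thus FOLLOW(P') = {b}.
FOLLOW(U): in P→U U' c, U is followed by U' c with FIRST {b, c}; in U'→R x P U, the suffix after U is empty, so FOLLOW(U) ⊇ FOLLOW(U') = {$, b, c, x}. Thus FOLLOW(U) = {$, b, c, x}.
FOLLOW(U'): in U→c U', the suffix after U' is empty, so FOLLOW(U') ⊇ FOLLOW(U) = {$, b, c, x}; in P→U U' c, U' is followed by c with FIRST {c}; in P→b U' x, U' is followed by x with FIRST {x}. Thus FOLLOW(U') = {$, b, c, x}.
FOLLOW(P): in U'→R x P U, P is followed by U with FIRST {ε, b, c, x}; in U'→R x P U, the suffix after P is nullable, so FOLLOW(P) ⊇ FOLLOW(U') = {$, b, c, x}. Thus FOLLOW(P) = {$, b, c, x}.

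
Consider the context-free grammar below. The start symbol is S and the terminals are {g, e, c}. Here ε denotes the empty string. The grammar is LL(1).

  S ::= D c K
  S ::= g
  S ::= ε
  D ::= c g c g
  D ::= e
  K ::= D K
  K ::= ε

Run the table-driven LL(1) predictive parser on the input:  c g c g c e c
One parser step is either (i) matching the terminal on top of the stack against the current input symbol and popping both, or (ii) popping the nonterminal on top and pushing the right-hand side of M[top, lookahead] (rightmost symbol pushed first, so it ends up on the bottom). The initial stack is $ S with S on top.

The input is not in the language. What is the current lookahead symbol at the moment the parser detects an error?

$

step 1: stack=$ S  input=c g c g c e c $  — expand S ::= D c K
step 2: stack=$ K c D  input=c g c g c e c $  — expand D ::= c g c g
step 3: stack=$ K c g c g c  input=c g c g c e c $  — match c
step 4: stack=$ K c g c g  input=g c g c e c $  — match g
step 5: stack=$ K c g c  input=c g c e c $  — match c
step 6: stack=$ K c g  input=g c e c $  — match g
step 7: stack=$ K c  input=c e c $  — match c
step 8: stack=$ K  input=e c $  — expand K ::= D K
step 9: stack=$ K D  input=e c $  — expand D ::= e
step 10: stack=$ K e  input=e c $  — match e
step 11: stack=$ K  input=c $  — expand K ::= D K
step 12: stack=$ K D  input=c $  — expand D ::= c g c g
step 13: stack=$ K g c g c  input=c $  — match c
step 14: stack=$ K g c g  input=$  — error: top is terminal g but lookahead is $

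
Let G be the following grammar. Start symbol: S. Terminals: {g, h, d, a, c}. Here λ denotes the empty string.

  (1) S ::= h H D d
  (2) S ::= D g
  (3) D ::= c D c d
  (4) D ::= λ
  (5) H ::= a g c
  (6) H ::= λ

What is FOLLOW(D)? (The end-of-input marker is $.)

{c, d, g}

FIRST(D): from D::=c D c d we get {c}; from D::=λ we get {λ}. So FIRST(D) = {λ, c}.
FIRST(H): from H::=a g c we get {a}; from H::=λ we get {λ}. So FIRST(H) = {λ, a}.
FIRST(S): from S::=h H D d we get {h}; from S::=D g we get {c, g}. So FIRST(S) = {c, g, h}.
FOLLOW(S) includes $ since S is the start symbol.
FOLLOW(S): S appears on no right-hand side. Thus FOLLOW(S) = {$}.
FOLLOW(D): in S::=h H D d, D is followed by d with FIRST {d}; in S::=D g, D is followed by g with FIRST {g}; in D::=c D c d, D is followed by c d with FIRST {c}. Thus FOLLOW(D) = {c, d, g}.
FOLLOW(H): in S::=h H D d, H is followed by D d with FIRST {c, d}. Thus FOLLOW(H) = {c, d}.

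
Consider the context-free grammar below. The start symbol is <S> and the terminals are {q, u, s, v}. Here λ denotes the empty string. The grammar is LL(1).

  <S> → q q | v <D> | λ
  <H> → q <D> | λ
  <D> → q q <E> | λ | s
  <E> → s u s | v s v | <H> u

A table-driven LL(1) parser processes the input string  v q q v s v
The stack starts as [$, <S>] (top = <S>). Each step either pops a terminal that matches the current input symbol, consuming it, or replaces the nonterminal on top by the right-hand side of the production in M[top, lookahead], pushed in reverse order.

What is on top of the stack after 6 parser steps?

     Stack      Input          Action
  1  $ <S>      v q q v s v $  expand <S> → v <D>
  2  $ <D> v    v q q v s v $  match v
  3  $ <D>      q q v s v $    expand <D> → q q <E>
  4  $ <E> q q  q q v s v $    match q
  5  $ <E> q    q v s v $      match q
  6  $ <E>      v s v $        expand <E> → v s v
Stack after step 6: $ v s v (top = v).

v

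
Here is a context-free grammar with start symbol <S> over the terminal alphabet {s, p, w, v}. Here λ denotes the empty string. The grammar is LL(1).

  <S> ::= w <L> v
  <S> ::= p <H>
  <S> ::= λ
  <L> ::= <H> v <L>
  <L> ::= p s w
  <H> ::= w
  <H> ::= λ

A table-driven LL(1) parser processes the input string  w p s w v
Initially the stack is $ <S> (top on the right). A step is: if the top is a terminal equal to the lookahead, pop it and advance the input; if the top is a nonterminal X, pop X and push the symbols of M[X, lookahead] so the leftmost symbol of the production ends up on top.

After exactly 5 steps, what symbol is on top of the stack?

step 1: stack=$ <S>  input=w p s w v $  — expand <S> ::= w <L> v
step 2: stack=$ v <L> w  input=w p s w v $  — match w
step 3: stack=$ v <L>  input=p s w v $  — expand <L> ::= p s w
step 4: stack=$ v w s p  input=p s w v $  — match p
step 5: stack=$ v w s  input=s w v $  — match s
Stack after step 5: $ v w (top = w).

w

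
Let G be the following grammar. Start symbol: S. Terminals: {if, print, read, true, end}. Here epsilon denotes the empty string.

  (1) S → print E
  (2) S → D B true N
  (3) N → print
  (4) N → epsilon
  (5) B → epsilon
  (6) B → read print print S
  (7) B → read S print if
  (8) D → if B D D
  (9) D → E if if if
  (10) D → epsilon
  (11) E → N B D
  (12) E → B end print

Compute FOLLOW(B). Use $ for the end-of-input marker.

{$, end, if, print, read, true}

FIRST(N) = {epsilon, print}
FIRST(B) = {epsilon, read}
FIRST(S) = {end, if, print, read, true}  (via D B true N)
FIRST(D) = {epsilon, end, if, print, read}  (via E if if if)
FIRST(E) = {epsilon, end, if, print, read}  (via N B D, B end print)
FOLLOW(S) includes $ since S is the start symbol.
FOLLOW(S): in B→read print print S, the suffix after S is empty, so FOLLOW(S) ⊇ FOLLOW(B) = {$, end, if, print, read, true}; in B→read S print if, S is followed by print if with FIRST {print}. Thus FOLLOW(S) = {$, end, if, print, read, true}.
FOLLOW(E): in S→print E, the suffix after E is empty, so FOLLOW(E) ⊇ FOLLOW(S) = {$, end, if, print, read, true}; in D→E if if if, E is followed by if if if with FIRST {if}. Thus FOLLOW(E) = {$, end, if, print, read, true}.
FOLLOW(N): in S→D B true N, the suffix after N is empty, so FOLLOW(N) ⊇ FOLLOW(S) = {$, end, if, print, read, true}; in E→N B D, N is followed by B D with FIRST {epsilon, end, if, print, read}; in E→N B D, the suffix after N is nullable, so FOLLOW(N) ⊇ FOLLOW(E) = {$, end, if, print, read, true}. Thus FOLLOW(N) = {$, end, if, print, read, true}.
FOLLOW(D): in S→D B true N, D is followed by B true N with FIRST {read, true}; in D→if B D D (occurrence 1), D is followed by D with FIRST {epsilon, end, if, print, read}; in D→if B D D (occurrence 1), the suffix after D is nullable (adds nothing new); in D→if B D D (occurrence 2), the suffix after D is empty (adds nothing new); in E→N B D, the suffix after D is empty, so FOLLOW(D) ⊇ FOLLOW(E) = {$, end, if, print, read, true}. Thus FOLLOW(D) = {$, end, if, print, read, true}.
FOLLOW(B): in S→D B true N, B is followed by true N with FIRST {true}; in D→if B D D, B is followed by D D with FIRST {epsilon, end, if, print, read}; in D→if B D D, the suffix after B is nullable, so FOLLOW(B) ⊇ FOLLOW(D) = {$, end, if, print, read, true}; in E→N B D, B is followed by D with FIRST {epsilon, end, if, print, read}; in E→N B D, the suffix after B is nullable, so FOLLOW(B) ⊇ FOLLOW(E) = {$, end, if, print, read, true}; in E→B end print, B is followed by end print with FIRST {end}. Thus FOLLOW(B) = {$, end, if, print, read, true}.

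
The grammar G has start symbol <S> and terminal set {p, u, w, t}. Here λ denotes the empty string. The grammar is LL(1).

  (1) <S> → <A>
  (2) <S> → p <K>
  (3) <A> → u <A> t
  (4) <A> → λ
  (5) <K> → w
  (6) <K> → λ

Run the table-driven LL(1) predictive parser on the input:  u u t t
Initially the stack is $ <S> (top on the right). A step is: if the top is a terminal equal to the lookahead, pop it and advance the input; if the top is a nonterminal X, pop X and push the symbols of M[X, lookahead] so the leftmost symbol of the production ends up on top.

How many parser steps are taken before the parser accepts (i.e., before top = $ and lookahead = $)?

step 1: stack=$ <S>  input=u u t t $  — expand <S> → <A>
step 2: stack=$ <A>  input=u u t t $  — expand <A> → u <A> t
step 3: stack=$ t <A> u  input=u u t t $  — match u
step 4: stack=$ t <A>  input=u t t $  — expand <A> → u <A> t
step 5: stack=$ t t <A> u  input=u t t $  — match u
step 6: stack=$ t t <A>  input=t t $  — expand <A> → λ
step 7: stack=$ t t  input=t t $  — match t
step 8: stack=$ t  input=t $  — match t
Accept reached after 8 steps.

8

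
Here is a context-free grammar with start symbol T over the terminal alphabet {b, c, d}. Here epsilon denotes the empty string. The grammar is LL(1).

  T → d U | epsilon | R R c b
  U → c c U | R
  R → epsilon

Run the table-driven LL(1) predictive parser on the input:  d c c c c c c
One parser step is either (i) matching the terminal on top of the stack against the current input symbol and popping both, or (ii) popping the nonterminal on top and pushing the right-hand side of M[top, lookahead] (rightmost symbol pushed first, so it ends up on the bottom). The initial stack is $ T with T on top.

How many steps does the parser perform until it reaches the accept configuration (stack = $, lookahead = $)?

13

step 1: stack=$ T  input=d c c c c c c $  — expand T → d U
step 2: stack=$ U d  input=d c c c c c c $  — match d
step 3: stack=$ U  input=c c c c c c $  — expand U → c c U
step 4: stack=$ U c c  input=c c c c c c $  — match c
step 5: stack=$ U c  input=c c c c c $  — match c
step 6: stack=$ U  input=c c c c $  — expand U → c c U
step 7: stack=$ U c c  input=c c c c $  — match c
step 8: stack=$ U c  input=c c c $  — match c
step 9: stack=$ U  input=c c $  — expand U → c c U
step 10: stack=$ U c c  input=c c $  — match c
step 11: stack=$ U c  input=c $  — match c
step 12: stack=$ U  input=$  — expand U → R
step 13: stack=$ R  input=$  — expand R → epsilon
Accept reached after 13 steps.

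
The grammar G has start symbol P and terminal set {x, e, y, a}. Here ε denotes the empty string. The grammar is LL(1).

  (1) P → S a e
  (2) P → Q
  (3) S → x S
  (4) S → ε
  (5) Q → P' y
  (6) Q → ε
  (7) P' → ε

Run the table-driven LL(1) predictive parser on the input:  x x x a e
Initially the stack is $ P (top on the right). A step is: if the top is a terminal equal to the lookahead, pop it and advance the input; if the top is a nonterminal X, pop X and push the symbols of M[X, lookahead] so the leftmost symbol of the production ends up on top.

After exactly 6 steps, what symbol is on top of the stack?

step 1: stack=$ P  input=x x x a e $  — expand P → S a e
step 2: stack=$ e a S  input=x x x a e $  — expand S → x S
step 3: stack=$ e a S x  input=x x x a e $  — match x
step 4: stack=$ e a S  input=x x a e $  — expand S → x S
step 5: stack=$ e a S x  input=x x a e $  — match x
step 6: stack=$ e a S  input=x a e $  — expand S → x S
Stack after step 6: $ e a S x (top = x).

x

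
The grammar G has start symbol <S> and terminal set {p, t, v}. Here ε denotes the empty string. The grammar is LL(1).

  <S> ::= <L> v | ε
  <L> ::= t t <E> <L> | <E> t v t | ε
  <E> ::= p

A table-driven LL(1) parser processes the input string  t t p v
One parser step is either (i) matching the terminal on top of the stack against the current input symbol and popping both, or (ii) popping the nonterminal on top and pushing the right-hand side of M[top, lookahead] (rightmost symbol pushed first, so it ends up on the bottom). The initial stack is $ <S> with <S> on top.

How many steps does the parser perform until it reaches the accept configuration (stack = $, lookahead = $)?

step 1: stack=$ <S>  input=t t p v $  — expand <S> ::= <L> v
step 2: stack=$ v <L>  input=t t p v $  — expand <L> ::= t t <E> <L>
step 3: stack=$ v <L> <E> t t  input=t t p v $  — match t
step 4: stack=$ v <L> <E> t  input=t p v $  — match t
step 5: stack=$ v <L> <E>  input=p v $  — expand <E> ::= p
step 6: stack=$ v <L> p  input=p v $  — match p
step 7: stack=$ v <L>  input=v $  — expand <L> ::= ε
step 8: stack=$ v  input=v $  — match v
Accept reached after 8 steps.

8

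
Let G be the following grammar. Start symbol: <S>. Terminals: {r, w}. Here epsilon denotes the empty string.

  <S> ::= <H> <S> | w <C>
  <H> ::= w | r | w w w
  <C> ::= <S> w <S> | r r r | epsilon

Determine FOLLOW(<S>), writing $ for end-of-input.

{$, w}

FIRST(<H>): from <H>::=w we get {w}; from <H>::=r we get {r}; from <H>::=w w w we get {w}. So FIRST(<H>) = {r, w}.
FIRST(<S>): from <S>::=<H> <S> we get {r, w}; from <S>::=w <C> we get {w}. So FIRST(<S>) = {r, w}.
FIRST(<C>): from <C>::=<S> w <S> we get {r, w}; from <C>::=r r r we get {r}; from <C>::=epsilon we get {epsilon}. So FIRST(<C>) = {epsilon, r, w}.
FOLLOW(<S>) includes $ since <S> is the start symbol.
FOLLOW(<H>): in <S>::=<H> <S>, <H> is followed by <S> with FIRST {r, w}. Thus FOLLOW(<H>) = {r, w}.
FOLLOW(<S>): in <S>::=<H> <S>, the suffix after <S> is empty (adds nothing new); in <C>::=<S> w <S> (occurrence 1), <S> is followed by w <S> with FIRST {w}; in <C>::=<S> w <S> (occurrence 2), the suffix after <S> is empty, so FOLLOW(<S>) ⊇ FOLLOW(<C>) = {$, w}. Thus FOLLOW(<S>) = {$, w}.
FOLLOW(<C>): in <S>::=w <C>, the suffix after <C> is empty, so FOLLOW(<C>) ⊇ FOLLOW(<S>) = {$, w}. Thus FOLLOW(<C>) = {$, w}.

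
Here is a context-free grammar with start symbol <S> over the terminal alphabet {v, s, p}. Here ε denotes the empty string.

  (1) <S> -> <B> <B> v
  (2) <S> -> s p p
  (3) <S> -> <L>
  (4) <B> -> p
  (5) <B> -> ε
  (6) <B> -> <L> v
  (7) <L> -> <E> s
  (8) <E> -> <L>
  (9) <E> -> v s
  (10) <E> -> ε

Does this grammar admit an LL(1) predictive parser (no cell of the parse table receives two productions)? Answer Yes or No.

FIRST(<S>) = {p, s, v}
FIRST(<B>) = {ε, p, s, v}
FIRST(<L>) = {s, v}
FIRST(<E>) = {ε, s, v}
FOLLOW(<S>) = {$}
FOLLOW(<B>) = {p, s, v}
FOLLOW(<L>) = {$, s, v}
FOLLOW(<E>) = {s}
Cell M[<B>, p] receives both <B> -> p and <B> -> ε — the grammar is not LL(1).

No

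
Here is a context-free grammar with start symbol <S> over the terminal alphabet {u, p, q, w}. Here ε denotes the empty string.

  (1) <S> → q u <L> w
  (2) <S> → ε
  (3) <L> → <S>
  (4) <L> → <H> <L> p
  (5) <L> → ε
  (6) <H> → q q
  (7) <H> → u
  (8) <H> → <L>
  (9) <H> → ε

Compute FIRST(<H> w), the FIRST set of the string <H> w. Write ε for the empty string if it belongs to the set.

{p, q, u, w}

FIRST(<S>) = {ε, q}
FIRST(<L>) = {ε, p, q, u}  (via <S>, <H> <L> p)
FIRST(<H>) = {ε, p, q, u}  (via <L>)
FIRST(<H> w): take FIRST of each symbol in turn, carrying on past any symbol whose FIRST contains ε; result {p, q, u, w}.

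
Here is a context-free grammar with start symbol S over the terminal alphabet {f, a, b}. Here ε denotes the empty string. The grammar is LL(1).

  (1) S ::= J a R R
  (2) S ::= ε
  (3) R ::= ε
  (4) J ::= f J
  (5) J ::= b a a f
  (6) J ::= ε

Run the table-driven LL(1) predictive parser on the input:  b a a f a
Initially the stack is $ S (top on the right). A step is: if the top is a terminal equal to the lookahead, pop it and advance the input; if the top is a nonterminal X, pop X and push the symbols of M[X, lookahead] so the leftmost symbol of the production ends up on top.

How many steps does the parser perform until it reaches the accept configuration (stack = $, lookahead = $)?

9

step 1: stack=$ S  input=b a a f a $  — expand S ::= J a R R
step 2: stack=$ R R a J  input=b a a f a $  — expand J ::= b a a f
step 3: stack=$ R R a f a a b  input=b a a f a $  — match b
step 4: stack=$ R R a f a a  input=a a f a $  — match a
step 5: stack=$ R R a f a  input=a f a $  — match a
step 6: stack=$ R R a f  input=f a $  — match f
step 7: stack=$ R R a  input=a $  — match a
step 8: stack=$ R R  input=$  — expand R ::= ε
step 9: stack=$ R  input=$  — expand R ::= ε
Accept reached after 9 steps.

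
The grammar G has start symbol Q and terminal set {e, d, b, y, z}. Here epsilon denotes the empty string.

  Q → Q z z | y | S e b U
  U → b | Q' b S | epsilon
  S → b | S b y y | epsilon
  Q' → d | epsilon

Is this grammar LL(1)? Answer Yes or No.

FIRST(Q) = {b, e, y}
FIRST(U) = {epsilon, b, d}
FIRST(S) = {epsilon, b}
FIRST(Q') = {epsilon, d}
FOLLOW(Q) = {$, z}
FOLLOW(U) = {$, z}
FOLLOW(S) = {$, b, e, z}
FOLLOW(Q') = {b}
Cell M[Q, b] receives both Q → Q z z and Q → S e b U — the grammar is not LL(1).

No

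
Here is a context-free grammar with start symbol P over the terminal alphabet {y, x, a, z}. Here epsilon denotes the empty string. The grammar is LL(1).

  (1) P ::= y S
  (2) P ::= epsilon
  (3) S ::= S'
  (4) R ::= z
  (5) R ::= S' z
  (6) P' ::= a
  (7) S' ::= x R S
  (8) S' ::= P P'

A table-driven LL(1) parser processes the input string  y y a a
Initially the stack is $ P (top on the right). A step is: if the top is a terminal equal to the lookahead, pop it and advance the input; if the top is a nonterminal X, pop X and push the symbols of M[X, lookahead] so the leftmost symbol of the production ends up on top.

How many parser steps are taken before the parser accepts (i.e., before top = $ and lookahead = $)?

step 1: stack=$ P  input=y y a a $  — expand P ::= y S
step 2: stack=$ S y  input=y y a a $  — match y
step 3: stack=$ S  input=y a a $  — expand S ::= S'
step 4: stack=$ S'  input=y a a $  — expand S' ::= P P'
step 5: stack=$ P' P  input=y a a $  — expand P ::= y S
step 6: stack=$ P' S y  input=y a a $  — match y
step 7: stack=$ P' S  input=a a $  — expand S ::= S'
step 8: stack=$ P' S'  input=a a $  — expand S' ::= P P'
step 9: stack=$ P' P' P  input=a a $  — expand P ::= epsilon
step 10: stack=$ P' P'  input=a a $  — expand P' ::= a
step 11: stack=$ P' a  input=a a $  — match a
step 12: stack=$ P'  input=a $  — expand P' ::= a
step 13: stack=$ a  input=a $  — match a
Accept reached after 13 steps.

13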